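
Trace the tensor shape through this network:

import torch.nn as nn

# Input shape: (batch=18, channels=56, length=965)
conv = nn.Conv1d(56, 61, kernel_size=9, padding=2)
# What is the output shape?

Input shape: (18, 56, 965)
Output shape: (18, 61, 961)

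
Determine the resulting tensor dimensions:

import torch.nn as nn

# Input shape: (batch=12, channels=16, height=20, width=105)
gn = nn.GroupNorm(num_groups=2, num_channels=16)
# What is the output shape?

Input shape: (12, 16, 20, 105)
Output shape: (12, 16, 20, 105)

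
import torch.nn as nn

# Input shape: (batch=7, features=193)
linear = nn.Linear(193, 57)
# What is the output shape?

Input shape: (7, 193)
Output shape: (7, 57)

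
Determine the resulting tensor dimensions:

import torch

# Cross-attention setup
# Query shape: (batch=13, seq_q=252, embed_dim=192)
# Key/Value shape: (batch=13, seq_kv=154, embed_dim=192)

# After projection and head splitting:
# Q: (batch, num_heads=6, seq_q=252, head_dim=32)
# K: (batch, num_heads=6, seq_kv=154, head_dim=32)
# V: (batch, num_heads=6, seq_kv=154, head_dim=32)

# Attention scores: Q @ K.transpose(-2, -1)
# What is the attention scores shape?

Input shape: (13, 252, 192)
Output shape: (13, 6, 252, 154)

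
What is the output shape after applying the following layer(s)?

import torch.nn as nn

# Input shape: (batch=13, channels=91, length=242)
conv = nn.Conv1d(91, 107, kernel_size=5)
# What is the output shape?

Input shape: (13, 91, 242)
Output shape: (13, 107, 238)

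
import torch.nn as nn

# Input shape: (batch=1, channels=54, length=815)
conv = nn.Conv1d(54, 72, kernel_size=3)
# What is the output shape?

Input shape: (1, 54, 815)
Output shape: (1, 72, 813)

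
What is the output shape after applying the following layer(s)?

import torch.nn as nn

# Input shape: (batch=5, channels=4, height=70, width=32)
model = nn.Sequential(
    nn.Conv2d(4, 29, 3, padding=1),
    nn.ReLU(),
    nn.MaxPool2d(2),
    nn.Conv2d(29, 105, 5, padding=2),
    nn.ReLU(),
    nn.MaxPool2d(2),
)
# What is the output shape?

Input shape: (5, 4, 70, 32)
  -> after first Conv2d: (5, 29, 70, 32)
  -> after first MaxPool2d: (5, 29, 35, 16)
  -> after second Conv2d: (5, 105, 35, 16)
Output shape: (5, 105, 17, 8)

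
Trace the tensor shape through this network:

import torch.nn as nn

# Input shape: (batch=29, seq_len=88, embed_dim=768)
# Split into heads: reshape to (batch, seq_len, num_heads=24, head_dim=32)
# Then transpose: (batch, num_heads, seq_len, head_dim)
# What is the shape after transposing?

Input shape: (29, 88, 768)
  -> after reshape: (29, 88, 24, 32)
Output shape: (29, 24, 88, 32)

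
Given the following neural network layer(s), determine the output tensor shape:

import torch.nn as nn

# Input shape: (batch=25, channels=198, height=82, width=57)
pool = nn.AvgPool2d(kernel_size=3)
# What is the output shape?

Input shape: (25, 198, 82, 57)
Output shape: (25, 198, 27, 19)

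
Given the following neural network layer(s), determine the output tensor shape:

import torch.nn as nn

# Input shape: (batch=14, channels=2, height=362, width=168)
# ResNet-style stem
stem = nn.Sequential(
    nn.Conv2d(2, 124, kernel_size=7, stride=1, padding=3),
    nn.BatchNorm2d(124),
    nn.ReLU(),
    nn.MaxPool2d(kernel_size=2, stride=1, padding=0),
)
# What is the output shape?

Input shape: (14, 2, 362, 168)
  -> after Conv2d 7x7 stride=1: (14, 124, 362, 168)
Output shape: (14, 124, 361, 167)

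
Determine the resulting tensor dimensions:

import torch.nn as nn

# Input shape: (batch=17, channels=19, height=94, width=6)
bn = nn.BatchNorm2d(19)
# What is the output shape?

Input shape: (17, 19, 94, 6)
Output shape: (17, 19, 94, 6)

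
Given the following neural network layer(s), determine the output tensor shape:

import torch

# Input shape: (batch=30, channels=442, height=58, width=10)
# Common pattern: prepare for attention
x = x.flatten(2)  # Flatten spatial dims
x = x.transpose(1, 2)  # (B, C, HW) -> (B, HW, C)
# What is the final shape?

Input shape: (30, 442, 58, 10)
  -> after flatten(2): (30, 442, 580)
Output shape: (30, 580, 442)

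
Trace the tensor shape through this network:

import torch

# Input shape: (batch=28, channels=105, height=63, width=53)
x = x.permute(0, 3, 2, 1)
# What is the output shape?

Input shape: (28, 105, 63, 53)
Output shape: (28, 53, 63, 105)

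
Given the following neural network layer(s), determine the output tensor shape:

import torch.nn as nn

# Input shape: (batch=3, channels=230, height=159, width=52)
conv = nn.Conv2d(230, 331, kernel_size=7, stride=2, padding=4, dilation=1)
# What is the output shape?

Input shape: (3, 230, 159, 52)
Output shape: (3, 331, 81, 27)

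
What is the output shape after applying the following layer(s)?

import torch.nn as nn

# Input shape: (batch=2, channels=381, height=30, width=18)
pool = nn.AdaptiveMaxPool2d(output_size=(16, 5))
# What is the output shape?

Input shape: (2, 381, 30, 18)
Output shape: (2, 381, 16, 5)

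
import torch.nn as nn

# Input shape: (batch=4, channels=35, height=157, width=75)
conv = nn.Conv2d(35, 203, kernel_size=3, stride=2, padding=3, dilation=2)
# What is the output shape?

Input shape: (4, 35, 157, 75)
Output shape: (4, 203, 80, 39)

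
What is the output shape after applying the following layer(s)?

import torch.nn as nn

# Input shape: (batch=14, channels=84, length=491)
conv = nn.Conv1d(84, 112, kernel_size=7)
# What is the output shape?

Input shape: (14, 84, 491)
Output shape: (14, 112, 485)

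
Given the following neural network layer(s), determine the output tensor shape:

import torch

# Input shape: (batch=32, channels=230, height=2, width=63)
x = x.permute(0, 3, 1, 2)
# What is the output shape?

Input shape: (32, 230, 2, 63)
Output shape: (32, 63, 230, 2)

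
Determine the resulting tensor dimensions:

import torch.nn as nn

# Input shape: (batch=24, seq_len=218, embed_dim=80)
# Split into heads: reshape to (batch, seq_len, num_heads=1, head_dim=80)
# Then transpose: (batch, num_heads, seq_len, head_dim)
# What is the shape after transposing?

Input shape: (24, 218, 80)
  -> after reshape: (24, 218, 1, 80)
Output shape: (24, 1, 218, 80)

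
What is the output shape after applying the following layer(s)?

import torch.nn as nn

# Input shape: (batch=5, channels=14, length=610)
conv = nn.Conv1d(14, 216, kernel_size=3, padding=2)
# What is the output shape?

Input shape: (5, 14, 610)
Output shape: (5, 216, 612)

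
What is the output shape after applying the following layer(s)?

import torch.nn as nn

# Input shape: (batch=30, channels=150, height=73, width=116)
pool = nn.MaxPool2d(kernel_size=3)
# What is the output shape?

Input shape: (30, 150, 73, 116)
Output shape: (30, 150, 24, 38)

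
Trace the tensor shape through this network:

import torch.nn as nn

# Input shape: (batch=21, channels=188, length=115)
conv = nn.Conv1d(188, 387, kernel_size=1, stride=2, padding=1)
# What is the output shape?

Input shape: (21, 188, 115)
Output shape: (21, 387, 59)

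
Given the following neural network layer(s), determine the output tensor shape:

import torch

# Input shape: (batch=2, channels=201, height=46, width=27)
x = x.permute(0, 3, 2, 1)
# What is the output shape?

Input shape: (2, 201, 46, 27)
Output shape: (2, 27, 46, 201)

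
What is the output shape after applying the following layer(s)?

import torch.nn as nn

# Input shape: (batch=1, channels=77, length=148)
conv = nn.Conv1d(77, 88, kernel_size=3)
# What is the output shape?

Input shape: (1, 77, 148)
Output shape: (1, 88, 146)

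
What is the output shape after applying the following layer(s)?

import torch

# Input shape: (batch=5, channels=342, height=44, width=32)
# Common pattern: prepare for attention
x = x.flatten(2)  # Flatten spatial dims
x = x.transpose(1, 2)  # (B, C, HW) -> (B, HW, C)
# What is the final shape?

Input shape: (5, 342, 44, 32)
  -> after flatten(2): (5, 342, 1408)
Output shape: (5, 1408, 342)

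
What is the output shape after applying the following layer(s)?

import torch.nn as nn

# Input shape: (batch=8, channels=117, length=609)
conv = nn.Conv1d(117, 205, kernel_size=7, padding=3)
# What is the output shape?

Input shape: (8, 117, 609)
Output shape: (8, 205, 609)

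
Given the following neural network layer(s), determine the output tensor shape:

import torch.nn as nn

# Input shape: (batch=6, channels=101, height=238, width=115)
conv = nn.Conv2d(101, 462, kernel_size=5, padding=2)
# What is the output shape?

Input shape: (6, 101, 238, 115)
Output shape: (6, 462, 238, 115)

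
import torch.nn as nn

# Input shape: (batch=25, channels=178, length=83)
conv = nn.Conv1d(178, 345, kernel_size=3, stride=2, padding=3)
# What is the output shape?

Input shape: (25, 178, 83)
Output shape: (25, 345, 44)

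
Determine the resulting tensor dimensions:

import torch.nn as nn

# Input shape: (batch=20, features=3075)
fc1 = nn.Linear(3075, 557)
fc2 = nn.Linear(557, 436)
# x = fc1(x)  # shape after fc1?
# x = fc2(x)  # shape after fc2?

Input shape: (20, 3075)
  -> after fc1: (20, 557)
Output shape: (20, 436)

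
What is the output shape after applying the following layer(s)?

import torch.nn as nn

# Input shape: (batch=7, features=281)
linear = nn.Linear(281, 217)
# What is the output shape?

Input shape: (7, 281)
Output shape: (7, 217)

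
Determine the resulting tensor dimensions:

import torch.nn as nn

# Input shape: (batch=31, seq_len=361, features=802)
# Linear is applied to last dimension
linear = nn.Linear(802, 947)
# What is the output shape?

Input shape: (31, 361, 802)
Output shape: (31, 361, 947)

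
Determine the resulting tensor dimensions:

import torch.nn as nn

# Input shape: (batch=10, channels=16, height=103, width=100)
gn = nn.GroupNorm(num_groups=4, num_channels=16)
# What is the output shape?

Input shape: (10, 16, 103, 100)
Output shape: (10, 16, 103, 100)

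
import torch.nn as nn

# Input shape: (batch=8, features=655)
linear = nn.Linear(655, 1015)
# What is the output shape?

Input shape: (8, 655)
Output shape: (8, 1015)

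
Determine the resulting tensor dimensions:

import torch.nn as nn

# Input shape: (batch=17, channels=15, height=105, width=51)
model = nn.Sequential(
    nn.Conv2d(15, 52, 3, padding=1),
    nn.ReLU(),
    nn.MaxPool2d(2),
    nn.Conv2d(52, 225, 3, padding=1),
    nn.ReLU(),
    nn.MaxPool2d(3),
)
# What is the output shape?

Input shape: (17, 15, 105, 51)
  -> after first Conv2d: (17, 52, 105, 51)
  -> after first MaxPool2d: (17, 52, 52, 25)
  -> after second Conv2d: (17, 225, 52, 25)
Output shape: (17, 225, 17, 8)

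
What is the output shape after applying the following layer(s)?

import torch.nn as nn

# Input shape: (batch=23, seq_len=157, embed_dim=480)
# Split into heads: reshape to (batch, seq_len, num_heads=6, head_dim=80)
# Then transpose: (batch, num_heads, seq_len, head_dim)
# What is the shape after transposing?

Input shape: (23, 157, 480)
  -> after reshape: (23, 157, 6, 80)
Output shape: (23, 6, 157, 80)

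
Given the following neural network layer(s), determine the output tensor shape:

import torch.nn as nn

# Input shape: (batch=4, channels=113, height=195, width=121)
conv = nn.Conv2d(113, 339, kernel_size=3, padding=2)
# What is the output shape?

Input shape: (4, 113, 195, 121)
Output shape: (4, 339, 197, 123)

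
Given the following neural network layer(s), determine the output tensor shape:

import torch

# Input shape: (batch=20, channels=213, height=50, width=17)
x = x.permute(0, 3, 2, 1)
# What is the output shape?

Input shape: (20, 213, 50, 17)
Output shape: (20, 17, 50, 213)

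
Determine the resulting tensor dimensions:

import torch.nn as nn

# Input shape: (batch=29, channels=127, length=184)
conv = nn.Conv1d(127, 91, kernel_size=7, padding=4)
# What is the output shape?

Input shape: (29, 127, 184)
Output shape: (29, 91, 186)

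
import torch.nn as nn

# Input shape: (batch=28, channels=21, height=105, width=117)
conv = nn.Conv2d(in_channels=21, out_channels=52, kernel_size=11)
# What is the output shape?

Input shape: (28, 21, 105, 117)
Output shape: (28, 52, 95, 107)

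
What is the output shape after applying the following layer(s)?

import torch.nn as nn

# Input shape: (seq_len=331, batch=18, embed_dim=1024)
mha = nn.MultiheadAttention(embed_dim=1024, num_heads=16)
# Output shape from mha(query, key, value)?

Input shape: (331, 18, 1024)
Output shape: (331, 18, 1024)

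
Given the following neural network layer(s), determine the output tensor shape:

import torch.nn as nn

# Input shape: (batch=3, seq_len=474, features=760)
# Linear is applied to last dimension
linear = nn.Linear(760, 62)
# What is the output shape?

Input shape: (3, 474, 760)
Output shape: (3, 474, 62)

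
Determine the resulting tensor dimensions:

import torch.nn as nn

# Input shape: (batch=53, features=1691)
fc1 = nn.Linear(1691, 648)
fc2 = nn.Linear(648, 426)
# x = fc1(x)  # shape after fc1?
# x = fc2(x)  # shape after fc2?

Input shape: (53, 1691)
  -> after fc1: (53, 648)
Output shape: (53, 426)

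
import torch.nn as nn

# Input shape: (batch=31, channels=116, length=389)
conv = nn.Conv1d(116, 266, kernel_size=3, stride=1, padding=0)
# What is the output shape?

Input shape: (31, 116, 389)
Output shape: (31, 266, 387)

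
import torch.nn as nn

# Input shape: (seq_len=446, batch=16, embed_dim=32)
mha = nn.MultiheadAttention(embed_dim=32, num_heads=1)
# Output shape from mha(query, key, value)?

Input shape: (446, 16, 32)
Output shape: (446, 16, 32)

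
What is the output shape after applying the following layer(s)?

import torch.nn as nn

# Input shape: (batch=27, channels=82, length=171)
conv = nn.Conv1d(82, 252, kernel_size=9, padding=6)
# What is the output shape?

Input shape: (27, 82, 171)
Output shape: (27, 252, 175)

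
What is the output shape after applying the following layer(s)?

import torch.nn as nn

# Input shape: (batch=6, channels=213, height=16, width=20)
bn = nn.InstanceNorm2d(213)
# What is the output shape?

Input shape: (6, 213, 16, 20)
Output shape: (6, 213, 16, 20)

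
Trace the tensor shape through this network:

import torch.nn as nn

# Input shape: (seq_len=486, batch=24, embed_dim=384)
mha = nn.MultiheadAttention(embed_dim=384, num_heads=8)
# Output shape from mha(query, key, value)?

Input shape: (486, 24, 384)
Output shape: (486, 24, 384)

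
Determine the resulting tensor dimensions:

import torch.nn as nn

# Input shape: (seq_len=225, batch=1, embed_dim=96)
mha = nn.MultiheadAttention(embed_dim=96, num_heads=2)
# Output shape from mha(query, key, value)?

Input shape: (225, 1, 96)
Output shape: (225, 1, 96)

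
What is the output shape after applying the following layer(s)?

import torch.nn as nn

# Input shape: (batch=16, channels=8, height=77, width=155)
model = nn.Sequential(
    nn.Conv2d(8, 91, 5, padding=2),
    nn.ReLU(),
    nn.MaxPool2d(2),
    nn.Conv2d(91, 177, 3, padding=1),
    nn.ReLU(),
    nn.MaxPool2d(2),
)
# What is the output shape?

Input shape: (16, 8, 77, 155)
  -> after first Conv2d: (16, 91, 77, 155)
  -> after first MaxPool2d: (16, 91, 38, 77)
  -> after second Conv2d: (16, 177, 38, 77)
Output shape: (16, 177, 19, 38)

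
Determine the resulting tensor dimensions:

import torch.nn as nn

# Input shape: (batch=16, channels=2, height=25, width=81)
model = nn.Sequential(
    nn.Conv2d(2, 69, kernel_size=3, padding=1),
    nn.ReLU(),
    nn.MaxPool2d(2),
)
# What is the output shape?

Input shape: (16, 2, 25, 81)
  -> after Conv2d: (16, 69, 25, 81)
  -> after ReLU: (16, 69, 25, 81)
Output shape: (16, 69, 12, 40)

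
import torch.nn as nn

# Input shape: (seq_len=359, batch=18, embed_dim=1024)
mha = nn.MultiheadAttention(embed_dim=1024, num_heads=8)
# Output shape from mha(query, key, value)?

Input shape: (359, 18, 1024)
Output shape: (359, 18, 1024)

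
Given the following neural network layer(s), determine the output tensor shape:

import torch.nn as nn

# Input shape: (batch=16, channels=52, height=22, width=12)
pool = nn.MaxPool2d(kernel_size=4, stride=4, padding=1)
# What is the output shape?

Input shape: (16, 52, 22, 12)
Output shape: (16, 52, 6, 3)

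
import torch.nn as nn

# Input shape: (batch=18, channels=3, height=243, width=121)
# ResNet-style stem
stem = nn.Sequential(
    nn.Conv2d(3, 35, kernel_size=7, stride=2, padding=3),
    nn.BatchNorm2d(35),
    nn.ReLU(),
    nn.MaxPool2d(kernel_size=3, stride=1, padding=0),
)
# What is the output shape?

Input shape: (18, 3, 243, 121)
  -> after Conv2d 7x7 stride=2: (18, 35, 122, 61)
Output shape: (18, 35, 120, 59)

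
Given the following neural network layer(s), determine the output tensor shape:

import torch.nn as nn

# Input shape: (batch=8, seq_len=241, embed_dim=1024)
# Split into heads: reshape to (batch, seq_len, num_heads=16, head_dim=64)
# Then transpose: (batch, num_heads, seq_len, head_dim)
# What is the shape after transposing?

Input shape: (8, 241, 1024)
  -> after reshape: (8, 241, 16, 64)
Output shape: (8, 16, 241, 64)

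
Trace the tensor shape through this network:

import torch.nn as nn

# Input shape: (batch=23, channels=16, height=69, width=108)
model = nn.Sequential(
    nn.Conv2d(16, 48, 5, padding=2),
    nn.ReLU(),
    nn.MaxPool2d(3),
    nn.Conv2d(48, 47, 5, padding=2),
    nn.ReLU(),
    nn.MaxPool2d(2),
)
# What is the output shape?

Input shape: (23, 16, 69, 108)
  -> after first Conv2d: (23, 48, 69, 108)
  -> after first MaxPool2d: (23, 48, 23, 36)
  -> after second Conv2d: (23, 47, 23, 36)
Output shape: (23, 47, 11, 18)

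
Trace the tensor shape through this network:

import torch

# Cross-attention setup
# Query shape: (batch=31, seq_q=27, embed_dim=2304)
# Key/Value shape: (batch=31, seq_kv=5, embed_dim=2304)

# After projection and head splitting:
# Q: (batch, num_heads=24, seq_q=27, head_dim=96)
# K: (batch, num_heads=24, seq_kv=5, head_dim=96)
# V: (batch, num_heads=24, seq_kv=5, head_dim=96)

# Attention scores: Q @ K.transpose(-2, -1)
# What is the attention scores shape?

Input shape: (31, 27, 2304)
Output shape: (31, 24, 27, 5)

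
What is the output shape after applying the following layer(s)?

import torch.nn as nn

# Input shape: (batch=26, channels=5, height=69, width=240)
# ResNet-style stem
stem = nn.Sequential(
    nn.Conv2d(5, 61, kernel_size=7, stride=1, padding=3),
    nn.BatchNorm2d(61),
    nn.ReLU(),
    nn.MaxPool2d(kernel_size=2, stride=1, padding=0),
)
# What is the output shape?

Input shape: (26, 5, 69, 240)
  -> after Conv2d 7x7 stride=1: (26, 61, 69, 240)
Output shape: (26, 61, 68, 239)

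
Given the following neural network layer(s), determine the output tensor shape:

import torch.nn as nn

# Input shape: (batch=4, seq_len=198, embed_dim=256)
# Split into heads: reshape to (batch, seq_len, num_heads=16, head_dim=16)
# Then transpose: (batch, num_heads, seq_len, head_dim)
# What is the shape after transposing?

Input shape: (4, 198, 256)
  -> after reshape: (4, 198, 16, 16)
Output shape: (4, 16, 198, 16)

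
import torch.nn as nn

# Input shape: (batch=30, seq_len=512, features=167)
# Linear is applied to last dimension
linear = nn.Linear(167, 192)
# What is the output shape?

Input shape: (30, 512, 167)
Output shape: (30, 512, 192)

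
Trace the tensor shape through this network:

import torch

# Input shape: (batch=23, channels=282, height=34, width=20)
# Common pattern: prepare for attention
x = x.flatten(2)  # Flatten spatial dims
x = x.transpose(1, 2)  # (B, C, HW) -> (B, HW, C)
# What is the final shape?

Input shape: (23, 282, 34, 20)
  -> after flatten(2): (23, 282, 680)
Output shape: (23, 680, 282)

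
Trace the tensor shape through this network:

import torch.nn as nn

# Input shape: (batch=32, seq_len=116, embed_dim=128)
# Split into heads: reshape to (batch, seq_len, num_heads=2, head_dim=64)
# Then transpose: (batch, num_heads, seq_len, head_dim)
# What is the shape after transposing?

Input shape: (32, 116, 128)
  -> after reshape: (32, 116, 2, 64)
Output shape: (32, 2, 116, 64)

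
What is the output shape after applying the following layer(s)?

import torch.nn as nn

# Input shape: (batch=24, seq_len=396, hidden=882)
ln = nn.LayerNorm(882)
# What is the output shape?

Input shape: (24, 396, 882)
Output shape: (24, 396, 882)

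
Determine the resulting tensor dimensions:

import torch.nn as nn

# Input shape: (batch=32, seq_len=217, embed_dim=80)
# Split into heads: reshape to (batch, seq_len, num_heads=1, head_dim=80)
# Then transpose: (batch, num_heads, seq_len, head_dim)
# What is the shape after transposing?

Input shape: (32, 217, 80)
  -> after reshape: (32, 217, 1, 80)
Output shape: (32, 1, 217, 80)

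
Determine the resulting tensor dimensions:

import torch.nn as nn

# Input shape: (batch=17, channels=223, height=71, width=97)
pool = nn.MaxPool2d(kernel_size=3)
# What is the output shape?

Input shape: (17, 223, 71, 97)
Output shape: (17, 223, 23, 32)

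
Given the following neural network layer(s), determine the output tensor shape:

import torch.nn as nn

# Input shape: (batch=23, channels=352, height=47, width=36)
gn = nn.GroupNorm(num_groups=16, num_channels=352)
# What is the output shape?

Input shape: (23, 352, 47, 36)
Output shape: (23, 352, 47, 36)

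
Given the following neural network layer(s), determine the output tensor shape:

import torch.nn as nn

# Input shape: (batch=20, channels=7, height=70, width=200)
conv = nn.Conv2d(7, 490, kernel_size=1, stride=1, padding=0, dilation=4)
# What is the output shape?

Input shape: (20, 7, 70, 200)
Output shape: (20, 490, 70, 200)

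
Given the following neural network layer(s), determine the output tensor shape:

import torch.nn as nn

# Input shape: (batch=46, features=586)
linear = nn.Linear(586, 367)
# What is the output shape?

Input shape: (46, 586)
Output shape: (46, 367)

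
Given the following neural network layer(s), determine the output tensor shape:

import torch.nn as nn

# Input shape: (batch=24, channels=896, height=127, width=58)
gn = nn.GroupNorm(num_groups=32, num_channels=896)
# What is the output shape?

Input shape: (24, 896, 127, 58)
Output shape: (24, 896, 127, 58)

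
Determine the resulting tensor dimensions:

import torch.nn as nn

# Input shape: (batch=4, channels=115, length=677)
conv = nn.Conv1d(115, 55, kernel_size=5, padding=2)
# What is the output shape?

Input shape: (4, 115, 677)
Output shape: (4, 55, 677)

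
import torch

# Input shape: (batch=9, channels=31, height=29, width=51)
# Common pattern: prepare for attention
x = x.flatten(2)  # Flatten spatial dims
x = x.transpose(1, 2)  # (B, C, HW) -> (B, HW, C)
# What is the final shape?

Input shape: (9, 31, 29, 51)
  -> after flatten(2): (9, 31, 1479)
Output shape: (9, 1479, 31)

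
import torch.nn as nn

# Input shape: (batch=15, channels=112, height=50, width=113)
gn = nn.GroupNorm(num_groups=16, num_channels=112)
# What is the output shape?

Input shape: (15, 112, 50, 113)
Output shape: (15, 112, 50, 113)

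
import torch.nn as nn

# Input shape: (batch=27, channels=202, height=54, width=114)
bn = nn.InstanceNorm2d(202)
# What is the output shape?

Input shape: (27, 202, 54, 114)
Output shape: (27, 202, 54, 114)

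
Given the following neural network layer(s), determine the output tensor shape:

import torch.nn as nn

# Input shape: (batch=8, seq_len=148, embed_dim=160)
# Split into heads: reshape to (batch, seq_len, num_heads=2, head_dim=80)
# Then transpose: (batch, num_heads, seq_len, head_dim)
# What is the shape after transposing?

Input shape: (8, 148, 160)
  -> after reshape: (8, 148, 2, 80)
Output shape: (8, 2, 148, 80)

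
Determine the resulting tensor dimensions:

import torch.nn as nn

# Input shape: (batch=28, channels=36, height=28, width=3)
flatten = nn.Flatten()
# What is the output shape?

Input shape: (28, 36, 28, 3)
Output shape: (28, 3024)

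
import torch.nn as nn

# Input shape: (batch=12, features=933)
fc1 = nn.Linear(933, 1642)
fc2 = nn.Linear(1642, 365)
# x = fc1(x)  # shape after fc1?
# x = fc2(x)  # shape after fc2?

Input shape: (12, 933)
  -> after fc1: (12, 1642)
Output shape: (12, 365)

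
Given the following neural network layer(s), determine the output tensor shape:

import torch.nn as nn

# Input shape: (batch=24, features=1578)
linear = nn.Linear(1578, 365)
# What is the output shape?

Input shape: (24, 1578)
Output shape: (24, 365)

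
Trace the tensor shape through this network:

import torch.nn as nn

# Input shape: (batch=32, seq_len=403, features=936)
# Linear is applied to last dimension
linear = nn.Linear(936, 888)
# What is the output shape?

Input shape: (32, 403, 936)
Output shape: (32, 403, 888)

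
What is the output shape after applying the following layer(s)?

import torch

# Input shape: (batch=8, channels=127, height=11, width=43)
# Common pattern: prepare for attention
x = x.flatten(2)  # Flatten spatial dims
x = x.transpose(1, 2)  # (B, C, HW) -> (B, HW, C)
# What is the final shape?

Input shape: (8, 127, 11, 43)
  -> after flatten(2): (8, 127, 473)
Output shape: (8, 473, 127)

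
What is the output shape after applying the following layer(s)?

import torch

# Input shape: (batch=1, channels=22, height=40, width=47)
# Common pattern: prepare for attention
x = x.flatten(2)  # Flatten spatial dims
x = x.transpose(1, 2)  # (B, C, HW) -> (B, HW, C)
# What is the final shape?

Input shape: (1, 22, 40, 47)
  -> after flatten(2): (1, 22, 1880)
Output shape: (1, 1880, 22)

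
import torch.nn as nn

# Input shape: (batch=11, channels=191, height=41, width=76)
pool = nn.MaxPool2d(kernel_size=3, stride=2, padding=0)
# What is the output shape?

Input shape: (11, 191, 41, 76)
Output shape: (11, 191, 20, 37)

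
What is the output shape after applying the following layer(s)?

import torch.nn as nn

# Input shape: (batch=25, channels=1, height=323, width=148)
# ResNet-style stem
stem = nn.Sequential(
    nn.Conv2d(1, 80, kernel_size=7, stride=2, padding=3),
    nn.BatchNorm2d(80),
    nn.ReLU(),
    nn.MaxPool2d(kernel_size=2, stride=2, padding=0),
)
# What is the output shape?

Input shape: (25, 1, 323, 148)
  -> after Conv2d 7x7 stride=2: (25, 80, 162, 74)
Output shape: (25, 80, 81, 37)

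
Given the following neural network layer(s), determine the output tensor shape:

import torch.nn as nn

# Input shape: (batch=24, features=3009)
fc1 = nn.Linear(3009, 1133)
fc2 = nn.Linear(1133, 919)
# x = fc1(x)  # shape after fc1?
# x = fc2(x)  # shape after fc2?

Input shape: (24, 3009)
  -> after fc1: (24, 1133)
Output shape: (24, 919)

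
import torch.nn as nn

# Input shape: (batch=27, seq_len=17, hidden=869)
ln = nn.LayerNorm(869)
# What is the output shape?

Input shape: (27, 17, 869)
Output shape: (27, 17, 869)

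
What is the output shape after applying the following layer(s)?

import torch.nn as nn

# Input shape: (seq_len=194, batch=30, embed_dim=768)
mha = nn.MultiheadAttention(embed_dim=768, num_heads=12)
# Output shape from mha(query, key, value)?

Input shape: (194, 30, 768)
Output shape: (194, 30, 768)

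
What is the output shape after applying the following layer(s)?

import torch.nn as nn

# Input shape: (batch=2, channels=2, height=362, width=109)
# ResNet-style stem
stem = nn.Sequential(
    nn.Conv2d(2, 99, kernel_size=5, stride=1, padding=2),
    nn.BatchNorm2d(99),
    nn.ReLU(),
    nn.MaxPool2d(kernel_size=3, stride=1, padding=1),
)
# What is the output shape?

Input shape: (2, 2, 362, 109)
  -> after Conv2d 5x5 stride=1: (2, 99, 362, 109)
Output shape: (2, 99, 362, 109)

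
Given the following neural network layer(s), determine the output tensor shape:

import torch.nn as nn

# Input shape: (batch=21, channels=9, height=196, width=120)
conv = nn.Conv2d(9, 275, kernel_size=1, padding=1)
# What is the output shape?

Input shape: (21, 9, 196, 120)
Output shape: (21, 275, 198, 122)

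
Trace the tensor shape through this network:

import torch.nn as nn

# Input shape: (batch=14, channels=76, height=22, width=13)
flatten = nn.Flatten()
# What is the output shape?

Input shape: (14, 76, 22, 13)
Output shape: (14, 21736)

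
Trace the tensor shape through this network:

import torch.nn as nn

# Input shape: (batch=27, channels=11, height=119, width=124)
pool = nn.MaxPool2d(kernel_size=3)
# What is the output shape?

Input shape: (27, 11, 119, 124)
Output shape: (27, 11, 39, 41)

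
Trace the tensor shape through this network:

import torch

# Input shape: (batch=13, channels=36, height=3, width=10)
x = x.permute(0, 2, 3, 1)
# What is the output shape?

Input shape: (13, 36, 3, 10)
Output shape: (13, 3, 10, 36)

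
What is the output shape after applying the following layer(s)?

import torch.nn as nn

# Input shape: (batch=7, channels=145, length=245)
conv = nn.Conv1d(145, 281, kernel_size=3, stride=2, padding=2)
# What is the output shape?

Input shape: (7, 145, 245)
Output shape: (7, 281, 124)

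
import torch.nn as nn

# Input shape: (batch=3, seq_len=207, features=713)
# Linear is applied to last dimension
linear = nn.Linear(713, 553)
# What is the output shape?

Input shape: (3, 207, 713)
Output shape: (3, 207, 553)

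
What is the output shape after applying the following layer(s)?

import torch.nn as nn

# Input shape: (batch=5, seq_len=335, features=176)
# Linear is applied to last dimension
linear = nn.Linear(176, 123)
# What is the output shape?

Input shape: (5, 335, 176)
Output shape: (5, 335, 123)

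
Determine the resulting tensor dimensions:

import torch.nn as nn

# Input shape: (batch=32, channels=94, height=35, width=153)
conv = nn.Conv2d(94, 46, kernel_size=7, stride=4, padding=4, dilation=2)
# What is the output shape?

Input shape: (32, 94, 35, 153)
Output shape: (32, 46, 8, 38)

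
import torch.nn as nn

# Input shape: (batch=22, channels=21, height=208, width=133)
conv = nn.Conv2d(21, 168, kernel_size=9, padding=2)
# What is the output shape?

Input shape: (22, 21, 208, 133)
Output shape: (22, 168, 204, 129)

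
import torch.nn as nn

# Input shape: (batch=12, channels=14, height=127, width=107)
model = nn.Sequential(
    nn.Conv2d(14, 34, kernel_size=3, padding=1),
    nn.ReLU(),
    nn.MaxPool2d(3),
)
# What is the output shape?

Input shape: (12, 14, 127, 107)
  -> after Conv2d: (12, 34, 127, 107)
  -> after ReLU: (12, 34, 127, 107)
Output shape: (12, 34, 42, 35)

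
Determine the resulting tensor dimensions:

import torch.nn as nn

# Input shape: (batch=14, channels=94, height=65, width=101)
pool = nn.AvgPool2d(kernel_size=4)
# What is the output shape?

Input shape: (14, 94, 65, 101)
Output shape: (14, 94, 16, 25)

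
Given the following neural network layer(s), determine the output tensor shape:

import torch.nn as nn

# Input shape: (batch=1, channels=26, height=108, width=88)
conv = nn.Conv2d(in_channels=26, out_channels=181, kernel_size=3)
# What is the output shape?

Input shape: (1, 26, 108, 88)
Output shape: (1, 181, 106, 86)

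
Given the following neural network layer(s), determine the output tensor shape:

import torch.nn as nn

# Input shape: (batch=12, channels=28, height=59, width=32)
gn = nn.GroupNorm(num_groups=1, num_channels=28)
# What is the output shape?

Input shape: (12, 28, 59, 32)
Output shape: (12, 28, 59, 32)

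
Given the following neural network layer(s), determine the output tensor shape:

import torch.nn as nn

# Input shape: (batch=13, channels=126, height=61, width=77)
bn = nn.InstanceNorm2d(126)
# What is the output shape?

Input shape: (13, 126, 61, 77)
Output shape: (13, 126, 61, 77)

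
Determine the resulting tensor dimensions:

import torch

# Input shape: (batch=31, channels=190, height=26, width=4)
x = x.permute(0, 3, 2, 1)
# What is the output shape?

Input shape: (31, 190, 26, 4)
Output shape: (31, 4, 26, 190)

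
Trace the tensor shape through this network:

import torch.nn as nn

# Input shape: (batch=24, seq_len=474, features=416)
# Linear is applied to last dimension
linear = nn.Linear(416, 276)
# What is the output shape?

Input shape: (24, 474, 416)
Output shape: (24, 474, 276)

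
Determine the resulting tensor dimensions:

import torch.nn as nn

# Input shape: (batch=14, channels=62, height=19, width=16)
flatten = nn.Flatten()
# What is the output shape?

Input shape: (14, 62, 19, 16)
Output shape: (14, 18848)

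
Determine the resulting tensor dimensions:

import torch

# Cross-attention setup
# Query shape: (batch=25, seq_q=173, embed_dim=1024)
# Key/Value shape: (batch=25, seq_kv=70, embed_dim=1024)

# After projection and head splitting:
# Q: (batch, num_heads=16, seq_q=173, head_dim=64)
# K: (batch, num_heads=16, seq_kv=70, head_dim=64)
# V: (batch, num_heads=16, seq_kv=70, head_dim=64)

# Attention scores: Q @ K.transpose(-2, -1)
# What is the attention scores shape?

Input shape: (25, 173, 1024)
Output shape: (25, 16, 173, 70)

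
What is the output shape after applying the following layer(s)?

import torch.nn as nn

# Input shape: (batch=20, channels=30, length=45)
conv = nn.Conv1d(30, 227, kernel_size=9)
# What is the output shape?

Input shape: (20, 30, 45)
Output shape: (20, 227, 37)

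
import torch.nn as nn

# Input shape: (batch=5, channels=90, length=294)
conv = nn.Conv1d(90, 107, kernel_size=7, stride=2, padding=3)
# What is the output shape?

Input shape: (5, 90, 294)
Output shape: (5, 107, 147)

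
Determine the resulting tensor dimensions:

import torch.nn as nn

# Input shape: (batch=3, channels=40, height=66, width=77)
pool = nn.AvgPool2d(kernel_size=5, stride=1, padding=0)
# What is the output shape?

Input shape: (3, 40, 66, 77)
Output shape: (3, 40, 62, 73)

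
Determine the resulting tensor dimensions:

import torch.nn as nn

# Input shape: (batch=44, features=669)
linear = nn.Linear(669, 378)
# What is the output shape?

Input shape: (44, 669)
Output shape: (44, 378)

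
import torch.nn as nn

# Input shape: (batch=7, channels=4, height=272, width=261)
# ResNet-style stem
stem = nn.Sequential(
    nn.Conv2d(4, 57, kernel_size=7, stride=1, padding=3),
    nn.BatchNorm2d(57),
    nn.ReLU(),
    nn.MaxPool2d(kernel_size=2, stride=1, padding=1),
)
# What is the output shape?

Input shape: (7, 4, 272, 261)
  -> after Conv2d 7x7 stride=1: (7, 57, 272, 261)
Output shape: (7, 57, 273, 262)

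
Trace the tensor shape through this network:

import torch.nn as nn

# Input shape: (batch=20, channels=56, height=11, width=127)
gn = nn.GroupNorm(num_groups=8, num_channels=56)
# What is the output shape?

Input shape: (20, 56, 11, 127)
Output shape: (20, 56, 11, 127)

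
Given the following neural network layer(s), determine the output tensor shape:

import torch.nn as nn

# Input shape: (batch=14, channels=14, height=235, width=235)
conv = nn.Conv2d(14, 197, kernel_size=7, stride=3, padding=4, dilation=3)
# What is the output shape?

Input shape: (14, 14, 235, 235)
Output shape: (14, 197, 75, 75)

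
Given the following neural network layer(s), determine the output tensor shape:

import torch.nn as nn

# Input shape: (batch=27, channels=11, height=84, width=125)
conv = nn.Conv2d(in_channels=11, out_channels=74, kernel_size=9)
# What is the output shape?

Input shape: (27, 11, 84, 125)
Output shape: (27, 74, 76, 117)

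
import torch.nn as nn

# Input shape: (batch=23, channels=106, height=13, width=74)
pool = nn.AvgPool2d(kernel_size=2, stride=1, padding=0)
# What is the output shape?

Input shape: (23, 106, 13, 74)
Output shape: (23, 106, 12, 73)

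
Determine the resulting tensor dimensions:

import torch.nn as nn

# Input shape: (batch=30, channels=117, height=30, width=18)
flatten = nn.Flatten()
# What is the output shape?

Input shape: (30, 117, 30, 18)
Output shape: (30, 63180)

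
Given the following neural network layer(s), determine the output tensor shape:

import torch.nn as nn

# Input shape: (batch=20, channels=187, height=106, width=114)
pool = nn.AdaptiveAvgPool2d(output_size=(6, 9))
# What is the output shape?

Input shape: (20, 187, 106, 114)
Output shape: (20, 187, 6, 9)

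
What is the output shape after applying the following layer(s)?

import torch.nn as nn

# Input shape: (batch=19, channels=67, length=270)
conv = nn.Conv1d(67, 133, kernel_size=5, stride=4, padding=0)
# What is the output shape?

Input shape: (19, 67, 270)
Output shape: (19, 133, 67)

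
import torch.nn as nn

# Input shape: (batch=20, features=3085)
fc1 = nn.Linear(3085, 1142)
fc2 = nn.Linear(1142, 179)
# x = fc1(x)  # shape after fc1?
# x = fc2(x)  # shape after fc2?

Input shape: (20, 3085)
  -> after fc1: (20, 1142)
Output shape: (20, 179)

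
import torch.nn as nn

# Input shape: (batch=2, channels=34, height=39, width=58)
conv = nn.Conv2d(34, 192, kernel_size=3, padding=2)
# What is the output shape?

Input shape: (2, 34, 39, 58)
Output shape: (2, 192, 41, 60)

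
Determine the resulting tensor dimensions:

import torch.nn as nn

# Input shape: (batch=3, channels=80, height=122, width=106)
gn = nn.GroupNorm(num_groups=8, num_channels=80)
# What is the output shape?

Input shape: (3, 80, 122, 106)
Output shape: (3, 80, 122, 106)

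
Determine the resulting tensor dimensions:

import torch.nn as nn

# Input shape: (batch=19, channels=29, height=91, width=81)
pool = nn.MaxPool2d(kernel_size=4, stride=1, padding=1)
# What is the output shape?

Input shape: (19, 29, 91, 81)
Output shape: (19, 29, 90, 80)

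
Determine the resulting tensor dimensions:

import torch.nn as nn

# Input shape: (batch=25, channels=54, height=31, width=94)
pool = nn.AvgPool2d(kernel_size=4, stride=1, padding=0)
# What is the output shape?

Input shape: (25, 54, 31, 94)
Output shape: (25, 54, 28, 91)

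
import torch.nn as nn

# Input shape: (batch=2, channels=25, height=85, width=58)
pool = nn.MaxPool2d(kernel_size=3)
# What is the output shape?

Input shape: (2, 25, 85, 58)
Output shape: (2, 25, 28, 19)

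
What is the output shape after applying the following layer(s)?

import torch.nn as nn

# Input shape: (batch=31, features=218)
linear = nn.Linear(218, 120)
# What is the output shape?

Input shape: (31, 218)
Output shape: (31, 120)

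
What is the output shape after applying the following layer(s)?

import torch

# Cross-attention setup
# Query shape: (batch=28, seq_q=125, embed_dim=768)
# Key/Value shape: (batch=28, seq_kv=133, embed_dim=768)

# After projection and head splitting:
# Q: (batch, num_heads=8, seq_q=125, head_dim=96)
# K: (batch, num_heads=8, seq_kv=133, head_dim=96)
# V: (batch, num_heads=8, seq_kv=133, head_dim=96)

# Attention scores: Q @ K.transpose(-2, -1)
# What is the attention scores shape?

Input shape: (28, 125, 768)
Output shape: (28, 8, 125, 133)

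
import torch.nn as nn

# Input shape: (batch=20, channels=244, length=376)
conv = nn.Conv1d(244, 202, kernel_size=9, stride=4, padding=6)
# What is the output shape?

Input shape: (20, 244, 376)
Output shape: (20, 202, 95)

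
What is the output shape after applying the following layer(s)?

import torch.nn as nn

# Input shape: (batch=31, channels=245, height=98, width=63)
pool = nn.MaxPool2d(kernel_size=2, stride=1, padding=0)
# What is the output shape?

Input shape: (31, 245, 98, 63)
Output shape: (31, 245, 97, 62)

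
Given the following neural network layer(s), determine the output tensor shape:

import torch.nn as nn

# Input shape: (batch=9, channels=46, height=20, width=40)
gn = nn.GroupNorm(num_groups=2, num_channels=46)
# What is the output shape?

Input shape: (9, 46, 20, 40)
Output shape: (9, 46, 20, 40)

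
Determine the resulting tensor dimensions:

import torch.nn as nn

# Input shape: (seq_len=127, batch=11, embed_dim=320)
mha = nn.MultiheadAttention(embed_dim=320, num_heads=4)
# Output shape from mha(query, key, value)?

Input shape: (127, 11, 320)
Output shape: (127, 11, 320)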